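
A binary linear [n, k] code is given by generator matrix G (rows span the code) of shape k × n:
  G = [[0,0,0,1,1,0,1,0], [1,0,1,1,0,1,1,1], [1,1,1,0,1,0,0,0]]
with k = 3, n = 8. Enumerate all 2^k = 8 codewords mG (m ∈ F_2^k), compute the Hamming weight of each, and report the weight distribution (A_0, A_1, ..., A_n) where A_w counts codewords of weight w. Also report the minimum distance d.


Weight distribution: A_0 = 1, A_3 = 2, A_4 = 1, A_5 = 2, A_6 = 2. Minimum distance d = 3.

Enumerate all 2^3 = 8 messages m ∈ F_2^3.
For each, compute codeword c = mG in F_2^8, then tally its weight.
  m = 000 → c = 00000000, weight = 0.
  m = 100 → c = 00011010, weight = 3.
  m = 010 → c = 10110111, weight = 6.
  m = 110 → c = 10101101, weight = 5.
  m = 001 → c = 11101000, weight = 4.
  m = 101 → c = 11110010, weight = 5.
  m = 011 → c = 01011111, weight = 6.
  m = 111 → c = 01000101, weight = 3.
Tally weights:
  weight 0: 1 codewords.
  weight 3: 2 codewords.
  weight 4: 1 codewords.
  weight 5: 2 codewords.
  weight 6: 2 codewords.
Minimum distance d = smallest w > 0 with A_w > 0 = 3.
Sanity: Σ A_w = 8 = 2^3 = 8 ✓.


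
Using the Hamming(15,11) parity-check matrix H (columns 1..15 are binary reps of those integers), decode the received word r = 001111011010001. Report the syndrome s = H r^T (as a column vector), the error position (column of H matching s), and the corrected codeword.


s = (0, 0, 0, 1)^T, error position = 1, corrected codeword c = 101111011010001

Compute s = H r^T mod 2 one row at a time:
  s_1 = 1 + 1 + 0 + 1 + 0 + 0 + 0 + 1 = 4 ≡ 0 (mod 2).
  s_2 = 1 + 1 + 1 + 0 + 0 + 0 + 0 + 1 = 4 ≡ 0 (mod 2).
  s_3 = 0 + 1 + 1 + 0 + 0 + 1 + 0 + 1 = 4 ≡ 0 (mod 2).
  s_4 = 0 + 1 + 1 + 0 + 1 + 1 + 0 + 1 = 5 ≡ 1 (mod 2).
s = (0, 0, 0, 1)^T — this equals column 1 of H (binary 0001), so error is at position 1.
Correct: flip bit 1 of r = 001111011010001 to get c = 101111011010001.


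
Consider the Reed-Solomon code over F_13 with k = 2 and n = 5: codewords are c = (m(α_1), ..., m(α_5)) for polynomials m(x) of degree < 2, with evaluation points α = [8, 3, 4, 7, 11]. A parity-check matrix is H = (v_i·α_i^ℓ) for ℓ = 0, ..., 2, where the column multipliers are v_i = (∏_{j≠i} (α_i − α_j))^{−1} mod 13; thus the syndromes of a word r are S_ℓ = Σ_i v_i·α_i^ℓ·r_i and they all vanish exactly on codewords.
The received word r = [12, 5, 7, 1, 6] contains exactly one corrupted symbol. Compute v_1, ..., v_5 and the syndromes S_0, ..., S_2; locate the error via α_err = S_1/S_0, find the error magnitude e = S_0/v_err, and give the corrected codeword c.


S = (12, 10, 4), error at position 2, error magnitude e = 9, c = [12, 9, 7, 1, 6].

Step 1: column multipliers v_i = (∏_{j≠i}(α_i − α_j))^{−1} mod 13.
  i = 1 (α = 8): (8−3)(8−4)(8−7)(8−11) = 5·4·1·(−3) = −60 ≡ 5, so v_1 = 5^{−1} = 8 (mod 13).
  i = 2 (α = 3): (3−8)(3−4)(3−7)(3−11) = (−5)·(−1)·(−4)·(−8) = 160 ≡ 4, so v_2 = 4^{−1} = 10 (mod 13).
  i = 3 (α = 4): (4−8)(4−3)(4−7)(4−11) = (−4)·1·(−3)·(−7) = −84 ≡ 7, so v_3 = 7^{−1} = 2 (mod 13).
  i = 4 (α = 7): (7−8)(7−3)(7−4)(7−11) = (−1)·4·3·(−4) = 48 ≡ 9, so v_4 = 9^{−1} = 3 (mod 13).
  i = 5 (α = 11): (11−8)(11−3)(11−4)(11−7) = 3·8·7·4 = 672 ≡ 9, so v_5 = 9^{−1} = 3 (mod 13).
  v = [8, 10, 2, 3, 3].
Step 2: syndromes of r = [12, 5, 7, 1, 6] (all sums mod 13).
  S_0 = Σ v_i r_i = 8·12 + 10·5 + 2·7 + 3·1 + 3·6 = 181 ≡ 12.
  S_1 = Σ v_i α_i r_i = 8·8·12 + 10·3·5 + 2·4·7 + 3·7·1 + 3·11·6 = 1193 ≡ 10.
  α_i^2 mod 13 = [12, 9, 3, 10, 4].
  S_2 = Σ v_i α_i^2 r_i = 8·12·12 + 10·9·5 + 2·3·7 + 3·10·1 + 3·4·6 = 1746 ≡ 4.
  S = (12, 10, 4) ≠ 0, so r is not a codeword (an error is present).
Step 3: locate the error. For a single error e at position i, S_ℓ = v_i·e·α_i^ℓ, so α_err = S_1/S_0.
  S_0^{−1} = 12^{−1} = 12 (mod 13), so α_err = 10·12 = 120 ≡ 3 = α_2. Error position i = 2.
  Consistency check: S_2/S_1 = 4·4 = 16 ≡ 3 = α_err ✓ (single-error assumption holds).
Step 4: error magnitude e = S_0/v_2 = S_0·∏_{j≠2}(α_2 − α_j) = 12·4 = 48 ≡ 9 (mod 13).
Step 5: correct position 2: c_2 = r_2 − e = 5 − 9 ≡ 9 (mod 13). Hence c = [12, 9, 7, 1, 6].
  Check: interpolating c through the α_i gives m(x) = 2 + 11·x (degree < 2) with m(α_i) = c_i for every i, so c is indeed a codeword.


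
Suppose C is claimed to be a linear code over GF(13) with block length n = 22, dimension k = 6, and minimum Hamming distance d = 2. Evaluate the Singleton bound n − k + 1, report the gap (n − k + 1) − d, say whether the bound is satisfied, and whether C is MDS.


Singleton RHS = n − k + 1 = 17, slack = 15, bound satisfied, not MDS.

Singleton bound: d ≤ n − k + 1.
Here n = 22, k = 6, so n − k + 1 = 17.
Given d = 2, check d ≤ 17: YES.
Slack = (n − k + 1) − d = 15.
The code is NOT MDS (slack = 15 > 0).
Description: the claimed parameters are [22, 6, 2]_13; such a code would be non-MDS.


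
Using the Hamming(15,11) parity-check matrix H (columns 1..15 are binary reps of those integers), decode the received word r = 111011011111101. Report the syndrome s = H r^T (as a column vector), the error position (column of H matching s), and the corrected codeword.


s = (1, 1, 0, 1)^T, error position = 13, corrected codeword c = 111011011111001

Compute s = H r^T mod 2 one row at a time:
  s_1 = 1 + 1 + 1 + 1 + 1 + 1 + 0 + 1 = 7 ≡ 1 (mod 2).
  s_2 = 0 + 1 + 1 + 0 + 1 + 1 + 0 + 1 = 5 ≡ 1 (mod 2).
  s_3 = 1 + 1 + 1 + 0 + 1 + 1 + 0 + 1 = 6 ≡ 0 (mod 2).
  s_4 = 1 + 1 + 1 + 0 + 1 + 1 + 1 + 1 = 7 ≡ 1 (mod 2).
s = (1, 1, 0, 1)^T — this equals column 13 of H (binary 1101), so error is at position 13.
Correct: flip bit 13 of r = 111011011111101 to get c = 111011011111001.


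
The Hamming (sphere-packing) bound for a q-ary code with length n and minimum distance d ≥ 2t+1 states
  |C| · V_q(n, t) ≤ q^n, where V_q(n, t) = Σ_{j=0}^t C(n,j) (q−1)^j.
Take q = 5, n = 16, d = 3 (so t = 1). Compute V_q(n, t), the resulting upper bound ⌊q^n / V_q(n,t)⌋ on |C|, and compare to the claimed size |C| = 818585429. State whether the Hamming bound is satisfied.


V_q(n, t) = 65, q^n = 152587890625, Hamming bound = 2347506009, |C| = 818585429 ≤ bound (satisfied).

Step 1: Compute V_q(n, t) = Σ_{j=0}^1 C(n, j) (q−1)^j.
  j = 0: C(16,0)·(4)^0 = 1·1 = 1.
  j = 1: C(16,1)·(4)^1 = 16·4 = 64.
  V_q(n, t) = 1 + 64 = 65.
Step 2: q^n = 5^16 = 152587890625.
Step 3: Hamming bound ⌊q^n / V_q(n,t)⌋ = ⌊152587890625/65⌋ = 2347506009.
Step 4: Compare |C| = 818585429 to 2347506009: satisfied.
The claimed |C| lies below the Hamming bound.


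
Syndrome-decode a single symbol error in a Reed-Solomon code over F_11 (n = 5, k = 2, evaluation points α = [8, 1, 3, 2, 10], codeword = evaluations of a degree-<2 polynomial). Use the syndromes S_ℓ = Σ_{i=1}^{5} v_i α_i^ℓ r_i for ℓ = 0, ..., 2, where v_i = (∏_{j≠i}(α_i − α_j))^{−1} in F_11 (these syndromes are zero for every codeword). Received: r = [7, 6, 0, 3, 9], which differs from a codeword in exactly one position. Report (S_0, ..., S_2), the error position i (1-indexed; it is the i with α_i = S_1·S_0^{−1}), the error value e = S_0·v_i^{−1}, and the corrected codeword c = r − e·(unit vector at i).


S = (9, 2, 9), error at position 5, error magnitude e = 8, c = [7, 6, 0, 3, 1].

Step 1: column multipliers v_i = (∏_{j≠i}(α_i − α_j))^{−1} mod 11.
  i = 1 (α = 8): (8−1)(8−3)(8−2)(8−10) = 7·5·6·(−2) = −420 ≡ 9, so v_1 = 9^{−1} = 5 (mod 11).
  i = 2 (α = 1): (1−8)(1−3)(1−2)(1−10) = (−7)·(−2)·(−1)·(−9) = 126 ≡ 5, so v_2 = 5^{−1} = 9 (mod 11).
  i = 3 (α = 3): (3−8)(3−1)(3−2)(3−10) = (−5)·2·1·(−7) = 70 ≡ 4, so v_3 = 4^{−1} = 3 (mod 11).
  i = 4 (α = 2): (2−8)(2−1)(2−3)(2−10) = (−6)·1·(−1)·(−8) = −48 ≡ 7, so v_4 = 7^{−1} = 8 (mod 11).
  i = 5 (α = 10): (10−8)(10−1)(10−3)(10−2) = 2·9·7·8 = 1008 ≡ 7, so v_5 = 7^{−1} = 8 (mod 11).
  v = [5, 9, 3, 8, 8].
Step 2: syndromes of r = [7, 6, 0, 3, 9] (all sums mod 11).
  S_0 = Σ v_i r_i = 5·7 + 9·6 + 3·0 + 8·3 + 8·9 = 185 ≡ 9.
  S_1 = Σ v_i α_i r_i = 5·8·7 + 9·1·6 + 3·3·0 + 8·2·3 + 8·10·9 = 1102 ≡ 2.
  α_i^2 mod 11 = [9, 1, 9, 4, 1].
  S_2 = Σ v_i α_i^2 r_i = 5·9·7 + 9·1·6 + 3·9·0 + 8·4·3 + 8·1·9 = 537 ≡ 9.
  S = (9, 2, 9) ≠ 0, so r is not a codeword (an error is present).
Step 3: locate the error. For a single error e at position i, S_ℓ = v_i·e·α_i^ℓ, so α_err = S_1/S_0.
  S_0^{−1} = 9^{−1} = 5 (mod 11), so α_err = 2·5 = 10 ≡ 10 = α_5. Error position i = 5.
  Consistency check: S_2/S_1 = 9·6 = 54 ≡ 10 = α_err ✓ (single-error assumption holds).
Step 4: error magnitude e = S_0/v_5 = S_0·∏_{j≠5}(α_5 − α_j) = 9·7 = 63 ≡ 8 (mod 11).
Step 5: correct position 5: c_5 = r_5 − e = 9 − 8 ≡ 1 (mod 11). Hence c = [7, 6, 0, 3, 1].
  Check: interpolating c through the α_i gives m(x) = 9 + 8·x (degree < 2) with m(α_i) = c_i for every i, so c is indeed a codeword.


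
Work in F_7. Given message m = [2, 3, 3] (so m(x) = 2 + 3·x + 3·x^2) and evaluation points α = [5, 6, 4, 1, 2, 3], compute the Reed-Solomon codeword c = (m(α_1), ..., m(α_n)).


c = [1, 2, 6, 1, 6, 3]

Message polynomial: m(x) = 2 + 3·x + 3·x^2 (mod 7).
For each evaluation point α_i, compute m(α_i) mod 7:
  α_1 = 5: Horner steps 3 → 4 → 1, so m(5) = 1.
  α_2 = 6: Horner steps 3 → 0 → 2, so m(6) = 2.
  α_3 = 4: Horner steps 3 → 1 → 6, so m(4) = 6.
  α_4 = 1: Horner steps 3 → 6 → 1, so m(1) = 1.
  α_5 = 2: Horner steps 3 → 2 → 6, so m(2) = 6.
  α_6 = 3: Horner steps 3 → 5 → 3, so m(3) = 3.
Codeword c = [1, 2, 6, 1, 6, 3] ∈ F_7^6.


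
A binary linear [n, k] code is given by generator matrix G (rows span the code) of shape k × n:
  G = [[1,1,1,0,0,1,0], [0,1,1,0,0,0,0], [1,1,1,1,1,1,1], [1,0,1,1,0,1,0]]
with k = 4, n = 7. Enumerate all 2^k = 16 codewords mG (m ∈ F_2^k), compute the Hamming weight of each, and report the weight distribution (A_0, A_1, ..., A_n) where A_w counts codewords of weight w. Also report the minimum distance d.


Weight distribution: A_0 = 1, A_2 = 4, A_3 = 3, A_4 = 3, A_5 = 4, A_7 = 1. Minimum distance d = 2.

Enumerate all 2^4 = 16 messages m ∈ F_2^4.
For each, compute codeword c = mG in F_2^7, then tally its weight.
  m = 0000 → c = 0000000, weight = 0.
  m = 1000 → c = 1110010, weight = 4.
  m = 0100 → c = 0110000, weight = 2.
  m = 1100 → c = 1000010, weight = 2.
  m = 0010 → c = 1111111, weight = 7.
  m = 1010 → c = 0001101, weight = 3.
  m = 0110 → c = 1001111, weight = 5.
  m = 1110 → c = 0111101, weight = 5.
  m = 0001 → c = 1011010, weight = 4.
  m = 1001 → c = 0101000, weight = 2.
  m = 0101 → c = 1101010, weight = 4.
  m = 1101 → c = 0011000, weight = 2.
  m = 0011 → c = 0100101, weight = 3.
  m = 1011 → c = 1010111, weight = 5.
  m = 0111 → c = 0010101, weight = 3.
  m = 1111 → c = 1100111, weight = 5.
Tally weights:
  weight 0: 1 codewords.
  weight 2: 4 codewords.
  weight 3: 3 codewords.
  weight 4: 3 codewords.
  weight 5: 4 codewords.
  weight 7: 1 codewords.
Minimum distance d = smallest w > 0 with A_w > 0 = 2.
Sanity: Σ A_w = 16 = 2^4 = 16 ✓.


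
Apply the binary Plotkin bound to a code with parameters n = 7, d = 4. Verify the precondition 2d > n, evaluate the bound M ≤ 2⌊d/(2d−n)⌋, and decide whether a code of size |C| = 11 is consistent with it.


Plotkin bound M ≤ 8; given |C| = 11 > bound (violated).

Check applicability: 2d = 8, n = 7.
2d − n = 1 > 0, so Plotkin applies.
Compute d/(2d−n) = 4/1 ≈ 4.0000.
⌊d/(2d−n)⌋ = 4.
Plotkin bound: M ≤ 2·4 = 8.
Given |C| = 11, check: VIOLATED.
This |C| is above the Plotkin bound, so no binary code with n = 7, d = 4 and 11 codewords exists.


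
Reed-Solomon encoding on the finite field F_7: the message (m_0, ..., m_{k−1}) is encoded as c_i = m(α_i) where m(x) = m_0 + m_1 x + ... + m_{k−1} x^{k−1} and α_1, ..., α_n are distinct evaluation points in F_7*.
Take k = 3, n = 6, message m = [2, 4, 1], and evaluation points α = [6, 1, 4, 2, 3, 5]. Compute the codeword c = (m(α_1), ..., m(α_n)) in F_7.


c = [6, 0, 6, 0, 2, 5]

Message polynomial: m(x) = 2 + 4·x + 1·x^2 (mod 7).
For each evaluation point α_i, compute m(α_i) mod 7:
  α_1 = 6: Horner steps 1 → 3 → 6, so m(6) = 6.
  α_2 = 1: Horner steps 1 → 5 → 0, so m(1) = 0.
  α_3 = 4: Horner steps 1 → 1 → 6, so m(4) = 6.
  α_4 = 2: Horner steps 1 → 6 → 0, so m(2) = 0.
  α_5 = 3: Horner steps 1 → 0 → 2, so m(3) = 2.
  α_6 = 5: Horner steps 1 → 2 → 5, so m(5) = 5.
Codeword c = [6, 0, 6, 0, 2, 5] ∈ F_7^6.


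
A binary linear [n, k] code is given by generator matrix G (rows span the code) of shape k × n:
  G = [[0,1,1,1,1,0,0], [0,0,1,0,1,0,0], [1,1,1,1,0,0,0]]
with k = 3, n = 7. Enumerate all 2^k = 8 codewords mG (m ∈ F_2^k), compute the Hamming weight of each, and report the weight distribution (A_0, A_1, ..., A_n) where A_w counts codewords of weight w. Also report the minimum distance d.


Weight distribution: A_0 = 1, A_2 = 4, A_4 = 3. Minimum distance d = 2.

Enumerate all 2^3 = 8 messages m ∈ F_2^3.
For each, compute codeword c = mG in F_2^7, then tally its weight.
  m = 000 → c = 0000000, weight = 0.
  m = 100 → c = 0111100, weight = 4.
  m = 010 → c = 0010100, weight = 2.
  m = 110 → c = 0101000, weight = 2.
  m = 001 → c = 1111000, weight = 4.
  m = 101 → c = 1000100, weight = 2.
  m = 011 → c = 1101100, weight = 4.
  m = 111 → c = 1010000, weight = 2.
Tally weights:
  weight 0: 1 codewords.
  weight 2: 4 codewords.
  weight 4: 3 codewords.
Minimum distance d = smallest w > 0 with A_w > 0 = 2.
Sanity: Σ A_w = 8 = 2^3 = 8 ✓.


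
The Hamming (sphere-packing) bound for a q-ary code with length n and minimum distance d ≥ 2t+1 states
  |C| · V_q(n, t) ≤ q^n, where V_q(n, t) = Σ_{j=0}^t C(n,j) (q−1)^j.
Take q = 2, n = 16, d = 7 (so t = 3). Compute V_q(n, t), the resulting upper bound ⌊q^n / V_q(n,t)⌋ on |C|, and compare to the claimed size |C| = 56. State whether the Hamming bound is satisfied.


V_q(n, t) = 697, q^n = 65536, Hamming bound = 94, |C| = 56 ≤ bound (satisfied).

Step 1: Compute V_q(n, t) = Σ_{j=0}^3 C(n, j) (q−1)^j.
  j = 0: C(16,0)·(1)^0 = 1·1 = 1.
  j = 1: C(16,1)·(1)^1 = 16·1 = 16.
  j = 2: C(16,2)·(1)^2 = 120·1 = 120.
  j = 3: C(16,3)·(1)^3 = 560·1 = 560.
  V_q(n, t) = 1 + 16 + 120 + 560 = 697.
Step 2: q^n = 2^16 = 65536.
Step 3: Hamming bound ⌊q^n / V_q(n,t)⌋ = ⌊65536/697⌋ = 94.
Step 4: Compare |C| = 56 to 94: satisfied.
The claimed |C| lies below the Hamming bound.


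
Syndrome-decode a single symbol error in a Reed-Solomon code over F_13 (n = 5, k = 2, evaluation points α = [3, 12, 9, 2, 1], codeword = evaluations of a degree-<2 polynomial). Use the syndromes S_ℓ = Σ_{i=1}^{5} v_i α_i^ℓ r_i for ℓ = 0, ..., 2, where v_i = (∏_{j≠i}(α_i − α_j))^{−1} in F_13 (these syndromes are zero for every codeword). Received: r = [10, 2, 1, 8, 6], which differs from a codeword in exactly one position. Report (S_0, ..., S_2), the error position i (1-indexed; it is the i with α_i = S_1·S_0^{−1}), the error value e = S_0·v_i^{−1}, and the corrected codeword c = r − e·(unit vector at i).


S = (3, 1, 9), error at position 3, error magnitude e = 5, c = [10, 2, 9, 8, 6].

Step 1: column multipliers v_i = (∏_{j≠i}(α_i − α_j))^{−1} mod 13.
  i = 1 (α = 3): (3−12)(3−9)(3−2)(3−1) = (−9)·(−6)·1·2 = 108 ≡ 4, so v_1 = 4^{−1} = 10 (mod 13).
  i = 2 (α = 12): (12−3)(12−9)(12−2)(12−1) = 9·3·10·11 = 2970 ≡ 6, so v_2 = 6^{−1} = 11 (mod 13).
  i = 3 (α = 9): (9−3)(9−12)(9−2)(9−1) = 6·(−3)·7·8 = −1008 ≡ 6, so v_3 = 6^{−1} = 11 (mod 13).
  i = 4 (α = 2): (2−3)(2−12)(2−9)(2−1) = (−1)·(−10)·(−7)·1 = −70 ≡ 8, so v_4 = 8^{−1} = 5 (mod 13).
  i = 5 (α = 1): (1−3)(1−12)(1−9)(1−2) = (−2)·(−11)·(−8)·(−1) = 176 ≡ 7, so v_5 = 7^{−1} = 2 (mod 13).
  v = [10, 11, 11, 5, 2].
Step 2: syndromes of r = [10, 2, 1, 8, 6] (all sums mod 13).
  S_0 = Σ v_i r_i = 10·10 + 11·2 + 11·1 + 5·8 + 2·6 = 185 ≡ 3.
  S_1 = Σ v_i α_i r_i = 10·3·10 + 11·12·2 + 11·9·1 + 5·2·8 + 2·1·6 = 755 ≡ 1.
  α_i^2 mod 13 = [9, 1, 3, 4, 1].
  S_2 = Σ v_i α_i^2 r_i = 10·9·10 + 11·1·2 + 11·3·1 + 5·4·8 + 2·1·6 = 1127 ≡ 9.
  S = (3, 1, 9) ≠ 0, so r is not a codeword (an error is present).
Step 3: locate the error. For a single error e at position i, S_ℓ = v_i·e·α_i^ℓ, so α_err = S_1/S_0.
  S_0^{−1} = 3^{−1} = 9 (mod 13), so α_err = 1·9 = 9 ≡ 9 = α_3. Error position i = 3.
  Consistency check: S_2/S_1 = 9·1 = 9 ≡ 9 = α_err ✓ (single-error assumption holds).
Step 4: error magnitude e = S_0/v_3 = S_0·∏_{j≠3}(α_3 − α_j) = 3·6 = 18 ≡ 5 (mod 13).
Step 5: correct position 3: c_3 = r_3 − e = 1 − 5 ≡ 9 (mod 13). Hence c = [10, 2, 9, 8, 6].
  Check: interpolating c through the α_i gives m(x) = 4 + 2·x (degree < 2) with m(α_i) = c_i for every i, so c is indeed a codeword.


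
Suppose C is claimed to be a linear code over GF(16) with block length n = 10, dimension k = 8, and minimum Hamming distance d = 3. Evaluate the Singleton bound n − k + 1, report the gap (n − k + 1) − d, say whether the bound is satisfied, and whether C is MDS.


Singleton RHS = n − k + 1 = 3, slack = 0, bound satisfied, MDS.

Singleton bound: d ≤ n − k + 1.
Here n = 10, k = 8, so n − k + 1 = 3.
Given d = 3, check d ≤ 3: YES.
Slack = (n − k + 1) − d = 0.
The code is MDS (slack = 0).
Description: the claimed parameters are [10, 8, 3]_16; such a code would be MDS (meets Singleton bound).


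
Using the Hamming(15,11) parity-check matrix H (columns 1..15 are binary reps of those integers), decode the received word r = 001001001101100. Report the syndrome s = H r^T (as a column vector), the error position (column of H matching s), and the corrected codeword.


s = (0, 1, 1, 1)^T, error position = 7, corrected codeword c = 001001101101100

Compute s = H r^T mod 2 one row at a time:
  s_1 = 0 + 1 + 1 + 0 + 1 + 1 + 0 + 0 = 4 ≡ 0 (mod 2).
  s_2 = 0 + 0 + 1 + 0 + 1 + 1 + 0 + 0 = 3 ≡ 1 (mod 2).
  s_3 = 0 + 1 + 1 + 0 + 1 + 0 + 0 + 0 = 3 ≡ 1 (mod 2).
  s_4 = 0 + 1 + 0 + 0 + 1 + 0 + 1 + 0 = 3 ≡ 1 (mod 2).
s = (0, 1, 1, 1)^T — this equals column 7 of H (binary 0111), so error is at position 7.
Correct: flip bit 7 of r = 001001001101100 to get c = 001001101101100.


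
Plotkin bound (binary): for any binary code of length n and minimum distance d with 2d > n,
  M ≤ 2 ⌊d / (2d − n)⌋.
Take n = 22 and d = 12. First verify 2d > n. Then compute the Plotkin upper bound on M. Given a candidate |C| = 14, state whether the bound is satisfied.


Plotkin bound M ≤ 12; given |C| = 14 > bound (violated).

Check applicability: 2d = 24, n = 22.
2d − n = 2 > 0, so Plotkin applies.
Compute d/(2d−n) = 12/2 ≈ 6.0000.
⌊d/(2d−n)⌋ = 6.
Plotkin bound: M ≤ 2·6 = 12.
Given |C| = 14, check: VIOLATED.
This |C| is above the Plotkin bound, so no binary code with n = 22, d = 12 and 14 codewords exists.


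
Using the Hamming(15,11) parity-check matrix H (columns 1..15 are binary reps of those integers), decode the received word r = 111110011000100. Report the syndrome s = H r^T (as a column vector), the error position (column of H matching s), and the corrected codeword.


s = (1, 1, 0, 1)^T, error position = 13, corrected codeword c = 111110011000000

Compute s = H r^T mod 2 one row at a time:
  s_1 = 1 + 1 + 0 + 0 + 0 + 1 + 0 + 0 = 3 ≡ 1 (mod 2).
  s_2 = 1 + 1 + 0 + 0 + 0 + 1 + 0 + 0 = 3 ≡ 1 (mod 2).
  s_3 = 1 + 1 + 0 + 0 + 0 + 0 + 0 + 0 = 2 ≡ 0 (mod 2).
  s_4 = 1 + 1 + 1 + 0 + 1 + 0 + 1 + 0 = 5 ≡ 1 (mod 2).
s = (1, 1, 0, 1)^T — this equals column 13 of H (binary 1101), so error is at position 13.
Correct: flip bit 13 of r = 111110011000100 to get c = 111110011000000.


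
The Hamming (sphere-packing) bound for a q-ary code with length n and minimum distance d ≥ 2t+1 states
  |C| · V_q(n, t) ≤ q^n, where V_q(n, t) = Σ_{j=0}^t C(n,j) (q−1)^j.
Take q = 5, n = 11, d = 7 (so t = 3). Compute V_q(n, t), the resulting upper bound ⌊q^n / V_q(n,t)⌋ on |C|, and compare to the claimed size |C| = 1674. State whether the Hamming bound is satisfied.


V_q(n, t) = 11485, q^n = 48828125, Hamming bound = 4251, |C| = 1674 ≤ bound (satisfied).

Step 1: Compute V_q(n, t) = Σ_{j=0}^3 C(n, j) (q−1)^j.
  j = 0: C(11,0)·(4)^0 = 1·1 = 1.
  j = 1: C(11,1)·(4)^1 = 11·4 = 44.
  j = 2: C(11,2)·(4)^2 = 55·16 = 880.
  j = 3: C(11,3)·(4)^3 = 165·64 = 10560.
  V_q(n, t) = 1 + 44 + 880 + 10560 = 11485.
Step 2: q^n = 5^11 = 48828125.
Step 3: Hamming bound ⌊q^n / V_q(n,t)⌋ = ⌊48828125/11485⌋ = 4251.
Step 4: Compare |C| = 1674 to 4251: satisfied.
The claimed |C| lies below the Hamming bound.


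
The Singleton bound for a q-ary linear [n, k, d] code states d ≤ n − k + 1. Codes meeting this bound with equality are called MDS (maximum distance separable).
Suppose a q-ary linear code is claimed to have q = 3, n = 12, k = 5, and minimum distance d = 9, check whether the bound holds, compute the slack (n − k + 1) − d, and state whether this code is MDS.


Singleton RHS = n − k + 1 = 8, slack = -1, bound violated (no such code; not MDS).

Singleton bound: d ≤ n − k + 1.
Here n = 12, k = 5, so n − k + 1 = 8.
Given d = 9, check d ≤ 8: NO.
Slack = (n − k + 1) − d = -1.
The slack is negative: d = 9 exceeds n − k + 1 = 8 by 1, so the Singleton bound is violated and no linear [12, 5, 9]_3 code can exist. In particular it is not MDS (MDS requires d = n − k + 1 exactly).
Description: the claimed parameters are [12, 5, 9]_3; such a code would be impossible (violates the Singleton bound).


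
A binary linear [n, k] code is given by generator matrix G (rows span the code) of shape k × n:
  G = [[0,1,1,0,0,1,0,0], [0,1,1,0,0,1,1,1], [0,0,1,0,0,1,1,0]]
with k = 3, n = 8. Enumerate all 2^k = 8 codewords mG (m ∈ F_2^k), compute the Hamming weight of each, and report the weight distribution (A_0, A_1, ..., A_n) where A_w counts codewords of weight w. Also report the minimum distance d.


Weight distribution: A_0 = 1, A_2 = 3, A_3 = 3, A_5 = 1. Minimum distance d = 2.

Enumerate all 2^3 = 8 messages m ∈ F_2^3.
For each, compute codeword c = mG in F_2^8, then tally its weight.
  m = 000 → c = 00000000, weight = 0.
  m = 100 → c = 01100100, weight = 3.
  m = 010 → c = 01100111, weight = 5.
  m = 110 → c = 00000011, weight = 2.
  m = 001 → c = 00100110, weight = 3.
  m = 101 → c = 01000010, weight = 2.
  m = 011 → c = 01000001, weight = 2.
  m = 111 → c = 00100101, weight = 3.
Tally weights:
  weight 0: 1 codewords.
  weight 2: 3 codewords.
  weight 3: 3 codewords.
  weight 5: 1 codewords.
Minimum distance d = smallest w > 0 with A_w > 0 = 2.
Sanity: Σ A_w = 8 = 2^3 = 8 ✓.


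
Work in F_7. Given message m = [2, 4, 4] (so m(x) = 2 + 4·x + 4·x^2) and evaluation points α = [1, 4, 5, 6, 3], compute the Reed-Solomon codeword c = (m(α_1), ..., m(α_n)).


c = [3, 5, 3, 2, 1]

Message polynomial: m(x) = 2 + 4·x + 4·x^2 (mod 7).
For each evaluation point α_i, compute m(α_i) mod 7:
  α_1 = 1: Horner steps 4 → 1 → 3, so m(1) = 3.
  α_2 = 4: Horner steps 4 → 6 → 5, so m(4) = 5.
  α_3 = 5: Horner steps 4 → 3 → 3, so m(5) = 3.
  α_4 = 6: Horner steps 4 → 0 → 2, so m(6) = 2.
  α_5 = 3: Horner steps 4 → 2 → 1, so m(3) = 1.
Codeword c = [3, 5, 3, 2, 1] ∈ F_7^5.


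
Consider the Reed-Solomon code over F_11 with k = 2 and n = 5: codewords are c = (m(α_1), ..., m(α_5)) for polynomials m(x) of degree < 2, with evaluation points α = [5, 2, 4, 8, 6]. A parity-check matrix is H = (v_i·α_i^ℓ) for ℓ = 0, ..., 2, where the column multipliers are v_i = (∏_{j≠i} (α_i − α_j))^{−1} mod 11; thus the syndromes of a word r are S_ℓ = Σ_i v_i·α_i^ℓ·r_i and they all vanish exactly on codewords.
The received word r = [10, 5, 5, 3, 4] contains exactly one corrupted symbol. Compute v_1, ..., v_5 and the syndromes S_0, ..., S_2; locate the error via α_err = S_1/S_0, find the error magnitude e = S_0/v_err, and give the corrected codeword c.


S = (10, 9, 7), error at position 2, error magnitude e = 10, c = [10, 6, 5, 3, 4].

Step 1: column multipliers v_i = (∏_{j≠i}(α_i − α_j))^{−1} mod 11.
  i = 1 (α = 5): (5−2)(5−4)(5−8)(5−6) = 3·1·(−3)·(−1) = 9 ≡ 9, so v_1 = 9^{−1} = 5 (mod 11).
  i = 2 (α = 2): (2−5)(2−4)(2−8)(2−6) = (−3)·(−2)·(−6)·(−4) = 144 ≡ 1, so v_2 = 1^{−1} = 1 (mod 11).
  i = 3 (α = 4): (4−5)(4−2)(4−8)(4−6) = (−1)·2·(−4)·(−2) = −16 ≡ 6, so v_3 = 6^{−1} = 2 (mod 11).
  i = 4 (α = 8): (8−5)(8−2)(8−4)(8−6) = 3·6·4·2 = 144 ≡ 1, so v_4 = 1^{−1} = 1 (mod 11).
  i = 5 (α = 6): (6−5)(6−2)(6−4)(6−8) = 1·4·2·(−2) = −16 ≡ 6, so v_5 = 6^{−1} = 2 (mod 11).
  v = [5, 1, 2, 1, 2].
Step 2: syndromes of r = [10, 5, 5, 3, 4] (all sums mod 11).
  S_0 = Σ v_i r_i = 5·10 + 1·5 + 2·5 + 1·3 + 2·4 = 76 ≡ 10.
  S_1 = Σ v_i α_i r_i = 5·5·10 + 1·2·5 + 2·4·5 + 1·8·3 + 2·6·4 = 372 ≡ 9.
  α_i^2 mod 11 = [3, 4, 5, 9, 3].
  S_2 = Σ v_i α_i^2 r_i = 5·3·10 + 1·4·5 + 2·5·5 + 1·9·3 + 2·3·4 = 271 ≡ 7.
  S = (10, 9, 7) ≠ 0, so r is not a codeword (an error is present).
Step 3: locate the error. For a single error e at position i, S_ℓ = v_i·e·α_i^ℓ, so α_err = S_1/S_0.
  S_0^{−1} = 10^{−1} = 10 (mod 11), so α_err = 9·10 = 90 ≡ 2 = α_2. Error position i = 2.
  Consistency check: S_2/S_1 = 7·5 = 35 ≡ 2 = α_err ✓ (single-error assumption holds).
Step 4: error magnitude e = S_0/v_2 = S_0·∏_{j≠2}(α_2 − α_j) = 10·1 = 10 ≡ 10 (mod 11).
Step 5: correct position 2: c_2 = r_2 − e = 5 − 10 ≡ 6 (mod 11). Hence c = [10, 6, 5, 3, 4].
  Check: interpolating c through the α_i gives m(x) = 7 + 5·x (degree < 2) with m(α_i) = c_i for every i, so c is indeed a codeword.


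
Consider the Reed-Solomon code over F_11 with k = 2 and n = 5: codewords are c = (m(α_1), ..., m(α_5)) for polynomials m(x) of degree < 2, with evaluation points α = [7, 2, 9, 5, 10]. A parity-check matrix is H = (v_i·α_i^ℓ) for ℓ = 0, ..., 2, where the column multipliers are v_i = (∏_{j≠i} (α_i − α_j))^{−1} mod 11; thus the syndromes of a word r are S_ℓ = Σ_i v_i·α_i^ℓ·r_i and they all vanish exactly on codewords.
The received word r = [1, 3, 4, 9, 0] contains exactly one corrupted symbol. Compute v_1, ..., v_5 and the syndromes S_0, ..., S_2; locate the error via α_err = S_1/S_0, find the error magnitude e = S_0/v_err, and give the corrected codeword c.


S = (1, 2, 4), error at position 2, error magnitude e = 4, c = [1, 10, 4, 9, 0].

Step 1: column multipliers v_i = (∏_{j≠i}(α_i − α_j))^{−1} mod 11.
  i = 1 (α = 7): (7−2)(7−9)(7−5)(7−10) = 5·(−2)·2·(−3) = 60 ≡ 5, so v_1 = 5^{−1} = 9 (mod 11).
  i = 2 (α = 2): (2−7)(2−9)(2−5)(2−10) = (−5)·(−7)·(−3)·(−8) = 840 ≡ 4, so v_2 = 4^{−1} = 3 (mod 11).
  i = 3 (α = 9): (9−7)(9−2)(9−5)(9−10) = 2·7·4·(−1) = −56 ≡ 10, so v_3 = 10^{−1} = 10 (mod 11).
  i = 4 (α = 5): (5−7)(5−2)(5−9)(5−10) = (−2)·3·(−4)·(−5) = −120 ≡ 1, so v_4 = 1^{−1} = 1 (mod 11).
  i = 5 (α = 10): (10−7)(10−2)(10−9)(10−5) = 3·8·1·5 = 120 ≡ 10, so v_5 = 10^{−1} = 10 (mod 11).
  v = [9, 3, 10, 1, 10].
Step 2: syndromes of r = [1, 3, 4, 9, 0] (all sums mod 11).
  S_0 = Σ v_i r_i = 9·1 + 3·3 + 10·4 + 1·9 + 10·0 = 67 ≡ 1.
  S_1 = Σ v_i α_i r_i = 9·7·1 + 3·2·3 + 10·9·4 + 1·5·9 + 10·10·0 = 486 ≡ 2.
  α_i^2 mod 11 = [5, 4, 4, 3, 1].
  S_2 = Σ v_i α_i^2 r_i = 9·5·1 + 3·4·3 + 10·4·4 + 1·3·9 + 10·1·0 = 268 ≡ 4.
  S = (1, 2, 4) ≠ 0, so r is not a codeword (an error is present).
Step 3: locate the error. For a single error e at position i, S_ℓ = v_i·e·α_i^ℓ, so α_err = S_1/S_0.
  S_0^{−1} = 1^{−1} = 1 (mod 11), so α_err = 2·1 = 2 ≡ 2 = α_2. Error position i = 2.
  Consistency check: S_2/S_1 = 4·6 = 24 ≡ 2 = α_err ✓ (single-error assumption holds).
Step 4: error magnitude e = S_0/v_2 = S_0·∏_{j≠2}(α_2 − α_j) = 1·4 = 4 ≡ 4 (mod 11).
Step 5: correct position 2: c_2 = r_2 − e = 3 − 4 ≡ 10 (mod 11). Hence c = [1, 10, 4, 9, 0].
  Check: interpolating c through the α_i gives m(x) = 7 + 7·x (degree < 2) with m(α_i) = c_i for every i, so c is indeed a codeword.


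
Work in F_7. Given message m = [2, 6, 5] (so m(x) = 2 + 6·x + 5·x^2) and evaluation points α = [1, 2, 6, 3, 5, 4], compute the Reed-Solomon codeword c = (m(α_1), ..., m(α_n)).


c = [6, 6, 1, 2, 3, 1]

Message polynomial: m(x) = 2 + 6·x + 5·x^2 (mod 7).
For each evaluation point α_i, compute m(α_i) mod 7:
  α_1 = 1: Horner steps 5 → 4 → 6, so m(1) = 6.
  α_2 = 2: Horner steps 5 → 2 → 6, so m(2) = 6.
  α_3 = 6: Horner steps 5 → 1 → 1, so m(6) = 1.
  α_4 = 3: Horner steps 5 → 0 → 2, so m(3) = 2.
  α_5 = 5: Horner steps 5 → 3 → 3, so m(5) = 3.
  α_6 = 4: Horner steps 5 → 5 → 1, so m(4) = 1.
Codeword c = [6, 6, 1, 2, 3, 1] ∈ F_7^6.


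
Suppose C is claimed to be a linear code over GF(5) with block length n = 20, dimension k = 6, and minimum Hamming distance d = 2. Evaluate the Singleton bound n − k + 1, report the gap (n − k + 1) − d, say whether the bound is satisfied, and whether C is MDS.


Singleton RHS = n − k + 1 = 15, slack = 13, bound satisfied, not MDS.

Singleton bound: d ≤ n − k + 1.
Here n = 20, k = 6, so n − k + 1 = 15.
Given d = 2, check d ≤ 15: YES.
Slack = (n − k + 1) − d = 13.
The code is NOT MDS (slack = 13 > 0).
Description: the claimed parameters are [20, 6, 2]_5; such a code would be non-MDS.


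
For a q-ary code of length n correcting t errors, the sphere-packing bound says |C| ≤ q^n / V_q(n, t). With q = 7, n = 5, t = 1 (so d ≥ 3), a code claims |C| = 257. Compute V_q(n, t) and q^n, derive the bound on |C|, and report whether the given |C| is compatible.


V_q(n, t) = 31, q^n = 16807, Hamming bound = 542, |C| = 257 ≤ bound (satisfied).

Step 1: Compute V_q(n, t) = Σ_{j=0}^1 C(n, j) (q−1)^j.
  j = 0: C(5,0)·(6)^0 = 1·1 = 1.
  j = 1: C(5,1)·(6)^1 = 5·6 = 30.
  V_q(n, t) = 1 + 30 = 31.
Step 2: q^n = 7^5 = 16807.
Step 3: Hamming bound ⌊q^n / V_q(n,t)⌋ = ⌊16807/31⌋ = 542.
Step 4: Compare |C| = 257 to 542: satisfied.
The claimed |C| lies below the Hamming bound.


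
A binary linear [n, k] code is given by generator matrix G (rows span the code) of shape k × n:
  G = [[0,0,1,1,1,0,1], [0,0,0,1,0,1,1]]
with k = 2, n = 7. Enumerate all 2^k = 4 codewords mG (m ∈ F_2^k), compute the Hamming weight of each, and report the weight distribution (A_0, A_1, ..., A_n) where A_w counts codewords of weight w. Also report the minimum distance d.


Weight distribution: A_0 = 1, A_3 = 2, A_4 = 1. Minimum distance d = 3.

Enumerate all 2^2 = 4 messages m ∈ F_2^2.
For each, compute codeword c = mG in F_2^7, then tally its weight.
  m = 00 → c = 0000000, weight = 0.
  m = 10 → c = 0011101, weight = 4.
  m = 01 → c = 0001011, weight = 3.
  m = 11 → c = 0010110, weight = 3.
Tally weights:
  weight 0: 1 codewords.
  weight 3: 2 codewords.
  weight 4: 1 codewords.
Minimum distance d = smallest w > 0 with A_w > 0 = 3.
Sanity: Σ A_w = 4 = 2^2 = 4 ✓.


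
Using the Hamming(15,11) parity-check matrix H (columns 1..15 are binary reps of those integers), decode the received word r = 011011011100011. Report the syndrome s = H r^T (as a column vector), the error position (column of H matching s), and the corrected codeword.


s = (1, 0, 0, 0)^T, error position = 8, corrected codeword c = 011011001100011

Compute s = H r^T mod 2 one row at a time:
  s_1 = 1 + 1 + 1 + 0 + 0 + 0 + 1 + 1 = 5 ≡ 1 (mod 2).
  s_2 = 0 + 1 + 1 + 0 + 0 + 0 + 1 + 1 = 4 ≡ 0 (mod 2).
  s_3 = 1 + 1 + 1 + 0 + 1 + 0 + 1 + 1 = 6 ≡ 0 (mod 2).
  s_4 = 0 + 1 + 1 + 0 + 1 + 0 + 0 + 1 = 4 ≡ 0 (mod 2).
s = (1, 0, 0, 0)^T — this equals column 8 of H (binary 1000), so error is at position 8.
Correct: flip bit 8 of r = 011011011100011 to get c = 011011001100011.


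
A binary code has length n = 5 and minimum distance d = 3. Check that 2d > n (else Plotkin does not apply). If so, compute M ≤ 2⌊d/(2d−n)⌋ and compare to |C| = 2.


Plotkin bound M ≤ 6; given |C| = 2 ≤ bound (satisfied).

Check applicability: 2d = 6, n = 5.
2d − n = 1 > 0, so Plotkin applies.
Compute d/(2d−n) = 3/1 ≈ 3.0000.
⌊d/(2d−n)⌋ = 3.
Plotkin bound: M ≤ 2·3 = 6.
Given |C| = 2, check: satisfied.
This |C| is below the Plotkin bound.


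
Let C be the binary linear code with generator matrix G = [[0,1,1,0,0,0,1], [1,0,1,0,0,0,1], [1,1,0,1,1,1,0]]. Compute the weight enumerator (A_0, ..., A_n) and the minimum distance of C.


Weight distribution: A_0 = 1, A_2 = 1, A_3 = 3, A_5 = 1, A_6 = 2. Minimum distance d = 2.

Enumerate all 2^3 = 8 messages m ∈ F_2^3.
For each, compute codeword c = mG in F_2^7, then tally its weight.
  m = 000 → c = 0000000, weight = 0.
  m = 100 → c = 0110001, weight = 3.
  m = 010 → c = 1010001, weight = 3.
  m = 110 → c = 1100000, weight = 2.
  m = 001 → c = 1101110, weight = 5.
  m = 101 → c = 1011111, weight = 6.
  m = 011 → c = 0111111, weight = 6.
  m = 111 → c = 0001110, weight = 3.
Tally weights:
  weight 0: 1 codewords.
  weight 2: 1 codewords.
  weight 3: 3 codewords.
  weight 5: 1 codewords.
  weight 6: 2 codewords.
Minimum distance d = smallest w > 0 with A_w > 0 = 2.
Sanity: Σ A_w = 8 = 2^3 = 8 ✓.


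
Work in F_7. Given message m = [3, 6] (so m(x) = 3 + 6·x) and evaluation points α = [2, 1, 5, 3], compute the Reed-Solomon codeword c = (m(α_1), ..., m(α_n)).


c = [1, 2, 5, 0]

Message polynomial: m(x) = 3 + 6·x (mod 7).
For each evaluation point α_i, compute m(α_i) mod 7:
  α_1 = 2: Horner steps 6 → 1, so m(2) = 1.
  α_2 = 1: Horner steps 6 → 2, so m(1) = 2.
  α_3 = 5: Horner steps 6 → 5, so m(5) = 5.
  α_4 = 3: Horner steps 6 → 0, so m(3) = 0.
Codeword c = [1, 2, 5, 0] ∈ F_7^4.


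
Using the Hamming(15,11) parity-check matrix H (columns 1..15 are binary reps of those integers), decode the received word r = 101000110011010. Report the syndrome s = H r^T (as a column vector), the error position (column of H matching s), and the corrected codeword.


s = (0, 1, 0, 0)^T, error position = 4, corrected codeword c = 101100110011010

Compute s = H r^T mod 2 one row at a time:
  s_1 = 1 + 0 + 0 + 1 + 1 + 0 + 1 + 0 = 4 ≡ 0 (mod 2).
  s_2 = 0 + 0 + 0 + 1 + 1 + 0 + 1 + 0 = 3 ≡ 1 (mod 2).
  s_3 = 0 + 1 + 0 + 1 + 0 + 1 + 1 + 0 = 4 ≡ 0 (mod 2).
  s_4 = 1 + 1 + 0 + 1 + 0 + 1 + 0 + 0 = 4 ≡ 0 (mod 2).
s = (0, 1, 0, 0)^T — this equals column 4 of H (binary 0100), so error is at position 4.
Correct: flip bit 4 of r = 101000110011010 to get c = 101100110011010.


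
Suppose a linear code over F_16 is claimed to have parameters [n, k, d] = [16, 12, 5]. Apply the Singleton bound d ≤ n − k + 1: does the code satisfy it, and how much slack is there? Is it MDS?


Singleton RHS = n − k + 1 = 5, slack = 0, bound satisfied, MDS.

Singleton bound: d ≤ n − k + 1.
Here n = 16, k = 12, so n − k + 1 = 5.
Given d = 5, check d ≤ 5: YES.
Slack = (n − k + 1) − d = 0.
The code is MDS (slack = 0).
Description: the claimed parameters are [16, 12, 5]_16; such a code would be MDS (meets Singleton bound).


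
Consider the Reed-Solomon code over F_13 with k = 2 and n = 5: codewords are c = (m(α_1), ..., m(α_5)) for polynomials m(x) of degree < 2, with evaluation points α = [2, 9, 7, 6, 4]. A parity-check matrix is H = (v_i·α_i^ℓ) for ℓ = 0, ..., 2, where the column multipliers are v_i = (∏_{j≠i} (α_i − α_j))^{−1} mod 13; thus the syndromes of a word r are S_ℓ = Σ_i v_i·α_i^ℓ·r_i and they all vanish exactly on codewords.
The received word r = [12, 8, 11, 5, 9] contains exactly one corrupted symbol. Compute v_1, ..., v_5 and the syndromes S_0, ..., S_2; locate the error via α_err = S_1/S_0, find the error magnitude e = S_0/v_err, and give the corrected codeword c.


S = (7, 3, 5), error at position 4, error magnitude e = 12, c = [12, 8, 11, 6, 9].

Step 1: column multipliers v_i = (∏_{j≠i}(α_i − α_j))^{−1} mod 13.
  i = 1 (α = 2): (2−9)(2−7)(2−6)(2−4) = (−7)·(−5)·(−4)·(−2) = 280 ≡ 7, so v_1 = 7^{−1} = 2 (mod 13).
  i = 2 (α = 9): (9−2)(9−7)(9−6)(9−4) = 7·2·3·5 = 210 ≡ 2, so v_2 = 2^{−1} = 7 (mod 13).
  i = 3 (α = 7): (7−2)(7−9)(7−6)(7−4) = 5·(−2)·1·3 = −30 ≡ 9, so v_3 = 9^{−1} = 3 (mod 13).
  i = 4 (α = 6): (6−2)(6−9)(6−7)(6−4) = 4·(−3)·(−1)·2 = 24 ≡ 11, so v_4 = 11^{−1} = 6 (mod 13).
  i = 5 (α = 4): (4−2)(4−9)(4−7)(4−6) = 2·(−5)·(−3)·(−2) = −60 ≡ 5, so v_5 = 5^{−1} = 8 (mod 13).
  v = [2, 7, 3, 6, 8].
Step 2: syndromes of r = [12, 8, 11, 5, 9] (all sums mod 13).
  S_0 = Σ v_i r_i = 2·12 + 7·8 + 3·11 + 6·5 + 8·9 = 215 ≡ 7.
  S_1 = Σ v_i α_i r_i = 2·2·12 + 7·9·8 + 3·7·11 + 6·6·5 + 8·4·9 = 1251 ≡ 3.
  α_i^2 mod 13 = [4, 3, 10, 10, 3].
  S_2 = Σ v_i α_i^2 r_i = 2·4·12 + 7·3·8 + 3·10·11 + 6·10·5 + 8·3·9 = 1110 ≡ 5.
  S = (7, 3, 5) ≠ 0, so r is not a codeword (an error is present).
Step 3: locate the error. For a single error e at position i, S_ℓ = v_i·e·α_i^ℓ, so α_err = S_1/S_0.
  S_0^{−1} = 7^{−1} = 2 (mod 13), so α_err = 3·2 = 6 ≡ 6 = α_4. Error position i = 4.
  Consistency check: S_2/S_1 = 5·9 = 45 ≡ 6 = α_err ✓ (single-error assumption holds).
Step 4: error magnitude e = S_0/v_4 = S_0·∏_{j≠4}(α_4 − α_j) = 7·11 = 77 ≡ 12 (mod 13).
Step 5: correct position 4: c_4 = r_4 − e = 5 − 12 ≡ 6 (mod 13). Hence c = [12, 8, 11, 6, 9].
  Check: interpolating c through the α_i gives m(x) = 2 + 5·x (degree < 2) with m(α_i) = c_i for every i, so c is indeed a codeword.


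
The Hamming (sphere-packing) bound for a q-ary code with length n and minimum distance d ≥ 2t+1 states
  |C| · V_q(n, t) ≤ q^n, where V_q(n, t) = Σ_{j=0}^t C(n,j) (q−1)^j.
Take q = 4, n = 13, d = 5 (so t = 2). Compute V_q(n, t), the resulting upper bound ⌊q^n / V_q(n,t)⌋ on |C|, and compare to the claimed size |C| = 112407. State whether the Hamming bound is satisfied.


V_q(n, t) = 742, q^n = 67108864, Hamming bound = 90443, |C| = 112407 > bound (violated).

Step 1: Compute V_q(n, t) = Σ_{j=0}^2 C(n, j) (q−1)^j.
  j = 0: C(13,0)·(3)^0 = 1·1 = 1.
  j = 1: C(13,1)·(3)^1 = 13·3 = 39.
  j = 2: C(13,2)·(3)^2 = 78·9 = 702.
  V_q(n, t) = 1 + 39 + 702 = 742.
Step 2: q^n = 4^13 = 67108864.
Step 3: Hamming bound ⌊q^n / V_q(n,t)⌋ = ⌊67108864/742⌋ = 90443.
Step 4: Compare |C| = 112407 to 90443: violated.
The claimed |C| lies above the Hamming bound, so no 4-ary code of length 13 with d ≥ 5 can have 112407 codewords.


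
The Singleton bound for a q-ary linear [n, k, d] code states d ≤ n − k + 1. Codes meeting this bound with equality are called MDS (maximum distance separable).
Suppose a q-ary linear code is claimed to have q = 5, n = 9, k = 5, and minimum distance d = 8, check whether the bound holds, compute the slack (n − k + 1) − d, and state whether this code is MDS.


Singleton RHS = n − k + 1 = 5, slack = -3, bound violated (no such code; not MDS).

Singleton bound: d ≤ n − k + 1.
Here n = 9, k = 5, so n − k + 1 = 5.
Given d = 8, check d ≤ 5: NO.
Slack = (n − k + 1) − d = -3.
The slack is negative: d = 8 exceeds n − k + 1 = 5 by 3, so the Singleton bound is violated and no linear [9, 5, 8]_5 code can exist. In particular it is not MDS (MDS requires d = n − k + 1 exactly).
Description: the claimed parameters are [9, 5, 8]_5; such a code would be impossible (violates the Singleton bound).


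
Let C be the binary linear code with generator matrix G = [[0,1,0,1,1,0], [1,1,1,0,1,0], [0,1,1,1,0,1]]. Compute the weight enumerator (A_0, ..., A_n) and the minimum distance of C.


Weight distribution: A_0 = 1, A_3 = 4, A_4 = 3. Minimum distance d = 3.

Enumerate all 2^3 = 8 messages m ∈ F_2^3.
For each, compute codeword c = mG in F_2^6, then tally its weight.
  m = 000 → c = 000000, weight = 0.
  m = 100 → c = 010110, weight = 3.
  m = 010 → c = 111010, weight = 4.
  m = 110 → c = 101100, weight = 3.
  m = 001 → c = 011101, weight = 4.
  m = 101 → c = 001011, weight = 3.
  m = 011 → c = 100111, weight = 4.
  m = 111 → c = 110001, weight = 3.
Tally weights:
  weight 0: 1 codewords.
  weight 3: 4 codewords.
  weight 4: 3 codewords.
Minimum distance d = smallest w > 0 with A_w > 0 = 3.
Sanity: Σ A_w = 8 = 2^3 = 8 ✓.
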